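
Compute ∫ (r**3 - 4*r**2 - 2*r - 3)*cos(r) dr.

r**3*sin(r) - 4*r**2*sin(r) + 3*r**2*cos(r) - 8*r*sin(r) - 8*r*cos(r) + 5*sin(r) - 8*cos(r) + C

Use integration by parts with u = r**3 - 4*r**2 - 2*r - 3, dv = cos(r) dr, so v = sin(r).
Apply parts 3 times (tabular method): alternate signs, differentiate u down to 0, integrate dv up.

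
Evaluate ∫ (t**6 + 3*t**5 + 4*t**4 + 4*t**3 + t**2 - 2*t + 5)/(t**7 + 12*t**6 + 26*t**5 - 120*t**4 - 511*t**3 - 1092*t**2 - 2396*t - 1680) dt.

8461*log(t - 4)/69300 - log(t + 1)/200 + 59*log(t + 3)/364 - 4145*log(t + 5)/2088 + 3147*log(t + 7)/1166 + 13991*log(t**2 + 4)/3996200 - 20019*atan(t/2)/999050 + C

Factor the denominator: (t - 4)*(t + 1)*(t + 3)*(t + 5)*(t + 7)*(t**2 + 4).
Partial-fraction decomposition: (13991*t - 80076)/(1998100*(t**2 + 4)) + 3147/(1166*(t + 7)) - 4145/(2088*(t + 5)) + 59/(364*(t + 3)) - 1/(200*(t + 1)) + 8461/(69300*(t - 4)).
Integrate each term; A/(t−a) gives A·log|t−a|; the (Bt+D)/(t²+p²) term gives a log and an atan.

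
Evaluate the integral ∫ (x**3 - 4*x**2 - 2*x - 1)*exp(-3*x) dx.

(-3*x**3 + 9*x**2 + 12*x + 7)*exp(-3*x)/9 + C

Use integration by parts with u = x**3 - 4*x**2 - 2*x - 1, dv = exp(-3*x) dx, so v = -exp(-3*x)/3.
Apply parts 3 times (tabular method): alternate signs, differentiate u down to 0, integrate dv up.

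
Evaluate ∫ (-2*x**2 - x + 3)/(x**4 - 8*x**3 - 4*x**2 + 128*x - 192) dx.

Factor the denominator: (x - 6)*(x - 4)*(x - 2)*(x + 4).
Partial-fraction decomposition: 5/(96*(x + 4)) - 7/(48*(x - 2)) + 33/(32*(x - 4)) - 15/(16*(x - 6)).
Integrate each term: A/(x−a) contributes A·log|x−a|.

-15*log(x - 6)/16 + 33*log(x - 4)/32 - 7*log(x - 2)/48 + 5*log(x + 4)/96 + C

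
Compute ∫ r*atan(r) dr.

r**2*atan(r)/2 - r/2 + atan(r)/2 + C

Use integration by parts with u = arctan(r), dv = r dr.
Then du = 1/(r**2 + 1) dr.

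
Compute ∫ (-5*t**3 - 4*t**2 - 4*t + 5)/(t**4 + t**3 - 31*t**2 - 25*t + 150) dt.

-37*log(t - 5)/12 + 59*log(t - 2)/105 + 29*log(t + 3)/20 - 55*log(t + 5)/14 + C

Factor the denominator: (t - 5)*(t - 2)*(t + 3)*(t + 5).
Partial-fraction decomposition: -55/(14*(t + 5)) + 29/(20*(t + 3)) + 59/(105*(t - 2)) - 37/(12*(t - 5)).
Integrate each term: A/(t−a) contributes A·log|t−a|.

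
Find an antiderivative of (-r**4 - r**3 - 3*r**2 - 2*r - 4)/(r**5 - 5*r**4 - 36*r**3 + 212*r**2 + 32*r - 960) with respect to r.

-839*log(r - 5)/77 + 913*log(r - 4)/90 + 5*log(r + 2)/252 - 59*log(r + 6)/220 - 19/(3*r - 12) + C

Factor the denominator: (r - 5)*(r - 4)**2*(r + 2)*(r + 6).
Partial-fraction decomposition: -59/(220*(r + 6)) + 5/(252*(r + 2)) + 913/(90*(r - 4)) + 19/(3*(r - 4)**2) - 839/(77*(r - 5)).
Integrate each term; A/(r−a) gives A·log|r−a|; A/(r−a)² gives −A/(r−a).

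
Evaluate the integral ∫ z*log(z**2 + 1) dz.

Let u = z**2 + 1, so du = (2*z) dz.
The integral becomes (1/2)·∫ log(u) du; integrate by parts with u′=log(u), dv′=du.

z**2*log(z**2 + 1)/2 - z**2/2 + log(z**2 + 1)/2 + C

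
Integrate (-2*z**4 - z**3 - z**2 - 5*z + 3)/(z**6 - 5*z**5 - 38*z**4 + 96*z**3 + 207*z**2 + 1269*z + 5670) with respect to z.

-871*log(z - 7)/1160 + 29*log(z - 6)/45 - 7*log(z + 3)/180 + log(z + 5)/8 + 53*log(z**2 + 9)/5220 - 89*atan(z/3)/2610 + C

Factor the denominator: (z - 7)*(z - 6)*(z + 3)*(z + 5)*(z**2 + 9).
Partial-fraction decomposition: (53*z - 267)/(2610*(z**2 + 9)) + 1/(8*(z + 5)) - 7/(180*(z + 3)) + 29/(45*(z - 6)) - 871/(1160*(z - 7)).
Integrate each term; A/(z−a) gives A·log|z−a|; the (Bz+D)/(z²+p²) term gives a log and an atan.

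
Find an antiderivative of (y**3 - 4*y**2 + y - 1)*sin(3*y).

Use integration by parts with u = y**3 - 4*y**2 + y - 1, dv = sin(3*y) dy, so v = -cos(3*y)/3.
Apply parts 3 times (tabular method): alternate signs, differentiate u down to 0, integrate dv up.

-y**3*cos(3*y)/3 + y**2*sin(3*y)/3 + 4*y**2*cos(3*y)/3 - 8*y*sin(3*y)/9 - y*cos(3*y)/9 + sin(3*y)/27 + cos(3*y)/27 + C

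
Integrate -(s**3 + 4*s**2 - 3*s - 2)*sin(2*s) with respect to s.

Use integration by parts with u = s**3 + 4*s**2 - 3*s - 2, dv = -sin(2*s) ds, so v = cos(2*s)/2.
Apply parts 3 times (tabular method): alternate signs, differentiate u down to 0, integrate dv up.

s**3*cos(2*s)/2 - 3*s**2*sin(2*s)/4 + 2*s**2*cos(2*s) - 2*s*sin(2*s) - 9*s*cos(2*s)/4 + 9*sin(2*s)/8 - 2*cos(2*s) + C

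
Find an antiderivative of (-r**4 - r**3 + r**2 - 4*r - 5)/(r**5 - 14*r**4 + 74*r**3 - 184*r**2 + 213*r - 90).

Factor the denominator: (r - 5)*(r - 3)**2*(r - 2)*(r - 1).
Partial-fraction decomposition: -5/(8*(r - 1)) + 11/(r - 2) + 17/(4*(r - 3)) + 29/(r - 3)**2 - 125/(8*(r - 5)).
Integrate each term; A/(r−a) gives A·log|r−a|; A/(r−a)² gives −A/(r−a).

-125*log(r - 5)/8 + 17*log(r - 3)/4 + 11*log(r - 2) - 5*log(r - 1)/8 - 29/(r - 3) + C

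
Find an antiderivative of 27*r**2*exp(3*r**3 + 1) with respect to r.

3*exp(3*r**3 + 1) + C

Let u = 3*r**3 + 1, so du = (9*r**2) dr.
Rewriting, the integral becomes 3·∫ e^u du = 3·e^u.
Substituting back, u = 3*r**3 + 1.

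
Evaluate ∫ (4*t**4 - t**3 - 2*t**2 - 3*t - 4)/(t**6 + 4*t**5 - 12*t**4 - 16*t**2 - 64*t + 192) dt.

Factor the denominator: (t - 2)**2*(t + 2)*(t + 6)*(t**2 + 4).
Partial-fraction decomposition: (18*t + 67)/(160*(t**2 + 4)) - 2671/(5120*(t + 6)) + 33/(256*(t + 2)) + 287/(1024*(t - 2)) + 19/(128*(t - 2)**2).
Integrate each term; A/(t−a) gives A·log|t−a|; the (Bt+D)/(t²+p²) term gives a log and an atan.

287*log(t - 2)/1024 + 33*log(t + 2)/256 - 2671*log(t + 6)/5120 + 9*log(t**2 + 4)/160 + 67*atan(t/2)/320 - 19/(128*t - 256) + C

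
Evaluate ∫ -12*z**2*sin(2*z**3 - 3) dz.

2*cos(2*z**3 - 3) + C

Let u = 2*z**3 - 3, so du = (6*z**2) dz.
Rewriting, the integral becomes -2·∫ sin(u) du = -2·-cos(u).
Substituting back, u = 2*z**3 - 3.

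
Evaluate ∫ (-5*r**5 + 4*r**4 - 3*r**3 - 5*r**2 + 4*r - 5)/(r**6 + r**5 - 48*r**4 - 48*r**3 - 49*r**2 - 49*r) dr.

5*log(r)/49 - 37841*log(r - 7)/19600 - log(r + 1)/48 - 9439*log(r + 7)/2940 + 3*log(r**2 + 1)/100 + atan(r)/50 + C

Factor the denominator: r*(r - 7)*(r + 1)*(r + 7)*(r**2 + 1).
Partial-fraction decomposition: (3*r + 1)/(50*(r**2 + 1)) - 9439/(2940*(r + 7)) - 1/(48*(r + 1)) - 37841/(19600*(r - 7)) + 5/(49*r).
Integrate each term; A/(r−a) gives A·log|r−a|; the (Br+D)/(r²+p²) term gives a log and an atan.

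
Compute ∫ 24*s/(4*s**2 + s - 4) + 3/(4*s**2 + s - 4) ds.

3*log(4*s**2 + s - 4) + C

Let u = 4*s**2 + s - 4, so du = (8*s + 1) ds.
Rewriting, the integral becomes 3·∫ 1/u du = 3·log(u).
Substituting back, u = 4*s**2 + s - 4.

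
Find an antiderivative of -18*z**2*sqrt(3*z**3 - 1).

Let u = 3*z**3 - 1, so du = (9*z**2) dz.
Rewriting, the integral becomes -2·∫ √u du = -2·(2/3)u^(3/2).
Substituting back, u = 3*z**3 - 1.

-4*(3*z**3 - 1)**(3/2)/3 + C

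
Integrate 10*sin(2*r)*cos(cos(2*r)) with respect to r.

-5*sin(cos(2*r)) + C

Let u = cos(2*r), so du = (-2*sin(2*r)) dr.
Rewriting, the integral becomes -5·∫ cos(u) du = -5·sin(u).
Substituting back, u = cos(2*r).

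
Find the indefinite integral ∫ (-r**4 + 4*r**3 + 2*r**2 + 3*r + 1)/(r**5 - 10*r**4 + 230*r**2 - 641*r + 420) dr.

-101*log(r - 7)/96 - 5*log(r - 4)/9 + 55*log(r - 3)/64 - log(r - 1)/24 - 121*log(r + 5)/576 + C

Factor the denominator: (r - 7)*(r - 4)*(r - 3)*(r - 1)*(r + 5).
Partial-fraction decomposition: -121/(576*(r + 5)) - 1/(24*(r - 1)) + 55/(64*(r - 3)) - 5/(9*(r - 4)) - 101/(96*(r - 7)).
Integrate each term: A/(r−a) contributes A·log|r−a|.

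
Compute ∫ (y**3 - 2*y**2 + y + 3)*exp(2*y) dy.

(4*y**3 - 14*y**2 + 18*y + 3)*exp(2*y)/8 + C

Use integration by parts with u = y**3 - 2*y**2 + y + 3, dv = exp(2*y) dy, so v = exp(2*y)/2.
Apply parts 3 times (tabular method): alternate signs, differentiate u down to 0, integrate dv up.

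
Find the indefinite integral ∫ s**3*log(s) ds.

Use integration by parts with u = log(s), dv = s**3 ds.
Then du = 1/s ds and v = s**4/4.

s**4*log(s)/4 - s**4/16 + C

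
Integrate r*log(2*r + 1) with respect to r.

Use integration by parts with u = log(2*r + 1), dv = r dr.
Then du = 2/(2*r + 1) dr and v = r**2/2.

r**2*log(2*r + 1)/2 - r**2/4 + r/4 - log(2*r + 1)/8 + C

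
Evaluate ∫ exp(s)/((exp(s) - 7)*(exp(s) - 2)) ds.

Let u = e^s, du = e^s ds.
The integral becomes ∫ du/((u-2)(u-7)); decompose into partial fractions.

log(exp(s) - 7)/5 - log(exp(s) - 2)/5 + C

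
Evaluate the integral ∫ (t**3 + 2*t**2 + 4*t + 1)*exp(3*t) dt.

Use integration by parts with u = t**3 + 2*t**2 + 4*t + 1, dv = exp(3*t) dt, so v = exp(3*t)/3.
Apply parts 3 times (tabular method): alternate signs, differentiate u down to 0, integrate dv up.

(9*t**3 + 9*t**2 + 30*t - 1)*exp(3*t)/27 + C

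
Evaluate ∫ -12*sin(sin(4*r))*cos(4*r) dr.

Let u = sin(4*r), so du = (4*cos(4*r)) dr.
Rewriting, the integral becomes -3·∫ sin(u) du = -3·-cos(u).
Substituting back, u = sin(4*r).

3*cos(sin(4*r)) + C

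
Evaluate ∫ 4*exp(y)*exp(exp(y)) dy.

Let u = exp(y), so du = (exp(y)) dy.
Rewriting, the integral becomes 4·∫ e^u du = 4·e^u.
Substituting back, u = exp(y).

4*exp(exp(y)) + C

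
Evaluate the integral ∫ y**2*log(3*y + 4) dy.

y**3*log(3*y + 4)/3 - y**3/9 + 2*y**2/9 - 16*y/27 + 64*log(3*y + 4)/81 + C

Use integration by parts with u = log(3*y + 4), dv = y**2 dy.
Then du = 3/(3*y + 4) dy and v = y**3/3.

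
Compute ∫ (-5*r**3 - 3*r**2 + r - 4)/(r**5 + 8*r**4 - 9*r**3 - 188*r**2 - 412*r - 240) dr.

-233*log(r - 5)/1386 + log(r + 1)/30 + 11*log(r + 2)/28 - 22*log(r + 4)/9 + 481*log(r + 6)/220 + C

Factor the denominator: (r - 5)*(r + 1)*(r + 2)*(r + 4)*(r + 6).
Partial-fraction decomposition: 481/(220*(r + 6)) - 22/(9*(r + 4)) + 11/(28*(r + 2)) + 1/(30*(r + 1)) - 233/(1386*(r - 5)).
Integrate each term: A/(r−a) contributes A·log|r−a|.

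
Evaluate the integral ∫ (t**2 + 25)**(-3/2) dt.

t/(25*sqrt(t**2 + 25)) + C

Substitute t = 5·tan(θ), so dt = 5·sec(θ)^2 dθ and the radical becomes sqrt(t**2 + 25) = 5·sec(θ) by the Pythagorean identity.
Integrate the resulting trig expression in θ, then back-substitute tan(θ) = t/5, sec(θ) = sqrt(t**2 + 25)/5 (absorbing any constant into C).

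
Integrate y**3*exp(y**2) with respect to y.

Let u = y², du = 2y dy; rewrite as (1/2)∫ u^1·exp(1u) du.
Now integrate by parts 1 time.

(y**2 - 1)*exp(y**2)/2 + C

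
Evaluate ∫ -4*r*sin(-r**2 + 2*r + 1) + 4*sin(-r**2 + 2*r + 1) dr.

-2*cos(-r**2 + 2*r + 1) + C

Let u = r**2 - 2*r - 1, so du = (2*r - 2) dr.
Rewriting, the integral becomes 2·∫ sin(u) du = 2·-cos(u).
Substituting back, u = r**2 - 2*r - 1.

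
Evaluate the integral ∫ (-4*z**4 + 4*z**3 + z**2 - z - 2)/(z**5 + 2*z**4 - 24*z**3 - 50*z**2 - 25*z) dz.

2*log(z)/25 - 991*log(z - 5)/900 + 53*log(z + 1)/72 - 743*log(z + 5)/200 + 1/(3*z + 3) + C

Factor the denominator: z*(z - 5)*(z + 1)**2*(z + 5).
Partial-fraction decomposition: -743/(200*(z + 5)) + 53/(72*(z + 1)) - 1/(3*(z + 1)**2) - 991/(900*(z - 5)) + 2/(25*z).
Integrate each term; A/(z−a) gives A·log|z−a|; A/(z−a)² gives −A/(z−a).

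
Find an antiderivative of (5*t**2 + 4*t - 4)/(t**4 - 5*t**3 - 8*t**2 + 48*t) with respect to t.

Factor the denominator: t*(t - 4)**2*(t + 3).
Partial-fraction decomposition: -29/(147*(t + 3)) + 55/(196*(t - 4)) + 23/(7*(t - 4)**2) - 1/(12*t).
Integrate each term; A/(t−a) gives A·log|t−a|; A/(t−a)² gives −A/(t−a).

-log(t)/12 + 55*log(t - 4)/196 - 29*log(t + 3)/147 - 23/(7*t - 28) + C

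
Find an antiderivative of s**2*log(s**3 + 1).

s**3*log(s**3 + 1)/3 - s**3/3 + log(s**3 + 1)/3 + C

Let u = s**3 + 1, so du = (3*s**2) ds.
The integral becomes (1/3)·∫ log(u) du; integrate by parts with u′=log(u), dv′=du.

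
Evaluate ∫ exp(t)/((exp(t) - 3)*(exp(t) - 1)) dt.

log(exp(t) - 3)/2 - log(exp(t) - 1)/2 + C

Let u = e^t, du = e^t dt.
The integral becomes ∫ du/((u-1)(u-3)); decompose into partial fractions.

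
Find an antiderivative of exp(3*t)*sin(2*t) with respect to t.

Let I denote the integral. Integrate by parts with u = sin(2*t), dv = exp(3*t) dt, so v = exp(3*t)/3: I = exp(3*t)*sin(2*t)/3 − (2/3)·∫ exp(3*t)*cos(2*t) dt.
Apply parts again with u = cos(2*t), dv = exp(3*t) dt: ∫ exp(3*t)*cos(2*t) dt = exp(3*t)*cos(2*t)/3 + (2/3)·I. Substituting back brings back I: I = exp(3*t)*sin(2*t)/3 - 2*exp(3*t)*cos(2*t)/9 − (4/9)·I.
Solving for I: (1 + 4/9)·I equals the remaining terms, so I = (9/13)·(exp(3*t)*sin(2*t)/3 - 2*exp(3*t)*cos(2*t)/9).

3*exp(3*t)*sin(2*t)/13 - 2*exp(3*t)*cos(2*t)/13 + C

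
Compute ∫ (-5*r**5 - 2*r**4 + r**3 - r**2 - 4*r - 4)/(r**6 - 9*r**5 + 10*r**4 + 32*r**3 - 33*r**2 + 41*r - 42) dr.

Factor the denominator: (r - 7)*(r - 3)*(r - 1)*(r + 2)*(r**2 + 1).
Partial-fraction decomposition: (3*r - 1)/(20*(r**2 + 1)) - 8/(45*(r + 2)) - 5/(24*(r - 1)) + 55/(16*(r - 3)) - 1181/(144*(r - 7)).
Integrate each term; A/(r−a) gives A·log|r−a|; the (Br+D)/(r²+p²) term gives a log and an atan.

-1181*log(r - 7)/144 + 55*log(r - 3)/16 - 5*log(r - 1)/24 - 8*log(r + 2)/45 + 3*log(r**2 + 1)/40 - atan(r)/20 + C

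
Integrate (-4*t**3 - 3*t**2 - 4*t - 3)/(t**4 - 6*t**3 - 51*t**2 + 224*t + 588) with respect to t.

Factor the denominator: (t - 7)**2*(t + 2)*(t + 6).
Partial-fraction decomposition: -777/(676*(t + 6)) + 25/(324*(t + 2)) - 40078/(13689*(t - 7)) - 1550/(117*(t - 7)**2).
Integrate each term; A/(t−a) gives A·log|t−a|; A/(t−a)² gives −A/(t−a).

-40078*log(t - 7)/13689 + 25*log(t + 2)/324 - 777*log(t + 6)/676 + 1550/(117*t - 819) + C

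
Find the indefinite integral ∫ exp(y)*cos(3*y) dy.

Let I denote the integral. Integrate by parts with u = cos(3*y), dv = exp(y) dy, so v = exp(y): I = exp(y)*cos(3*y) + 3·∫ exp(y)*sin(3*y) dy.
Apply parts again with u = sin(3*y), dv = exp(y) dy: ∫ exp(y)*sin(3*y) dy = exp(y)*sin(3*y) − 3·I. Substituting back brings back I: I = 3*exp(y)*sin(3*y) + exp(y)*cos(3*y) − 9·I.
Solving for I: (1 + 9)·I equals the remaining terms, so I = (1/10)·(3*exp(y)*sin(3*y) + exp(y)*cos(3*y)).

3*exp(y)*sin(3*y)/10 + exp(y)*cos(3*y)/10 + C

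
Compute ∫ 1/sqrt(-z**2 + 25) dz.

Substitute z = 5·sin(θ), so dz = 5·cos(θ) dθ and the radical becomes sqrt(-z**2 + 25) = 5·cos(θ) by the Pythagorean identity.
Integrate the resulting trig expression in θ, then back-substitute θ = asin(z/5), sin(θ) = z/5, cos(θ) = sqrt(-z**2 + 25)/5 (absorbing any constant into C).

asin(z/5) + C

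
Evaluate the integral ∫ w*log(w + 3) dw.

Use integration by parts with u = log(w + 3), dv = w dw.
Then du = 1/(w + 3) dw and v = w**2/2.

w**2*log(w + 3)/2 - w**2/4 + 3*w/2 - 9*log(w + 3)/2 + C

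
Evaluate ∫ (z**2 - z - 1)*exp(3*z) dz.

(9*z**2 - 15*z - 4)*exp(3*z)/27 + C

Use integration by parts with u = z**2 - z - 1, dv = exp(3*z) dz, so v = exp(3*z)/3.
Apply parts 2 times (tabular method): alternate signs, differentiate u down to 0, integrate dv up.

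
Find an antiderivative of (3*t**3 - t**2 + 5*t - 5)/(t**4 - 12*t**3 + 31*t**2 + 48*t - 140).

Factor the denominator: (t - 7)*(t - 5)*(t - 2)*(t + 2).
Partial-fraction decomposition: 43/(252*(t + 2)) + 5/(12*(t - 2)) - 185/(21*(t - 5)) + 101/(9*(t - 7)).
Integrate each term: A/(t−a) contributes A·log|t−a|.

101*log(t - 7)/9 - 185*log(t - 5)/21 + 5*log(t - 2)/12 + 43*log(t + 2)/252 + C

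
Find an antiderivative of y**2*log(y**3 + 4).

Let u = y**3 + 4, so du = (3*y**2) dy.
The integral becomes (1/3)·∫ log(u) du; integrate by parts with u′=log(u), dv′=du.

y**3*log(y**3 + 4)/3 - y**3/3 + 4*log(y**3 + 4)/3 + C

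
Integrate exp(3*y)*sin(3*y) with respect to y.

Let I denote the integral. Integrate by parts with u = sin(3*y), dv = exp(3*y) dy, so v = exp(3*y)/3: I = exp(3*y)*sin(3*y)/3 − ∫ exp(3*y)*cos(3*y) dy.
Apply parts again with u = cos(3*y), dv = exp(3*y) dy: ∫ exp(3*y)*cos(3*y) dy = exp(3*y)*cos(3*y)/3 + I. Substituting back brings back I: I = exp(3*y)*sin(3*y)/3 - exp(3*y)*cos(3*y)/3 − I.
Solving for I: (1 + 1)·I equals the remaining terms, so I = (1/2)·(exp(3*y)*sin(3*y)/3 - exp(3*y)*cos(3*y)/3).

exp(3*y)*sin(3*y)/6 - exp(3*y)*cos(3*y)/6 + C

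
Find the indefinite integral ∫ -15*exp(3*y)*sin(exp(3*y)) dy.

Let u = exp(3*y), so du = (3*exp(3*y)) dy.
Rewriting, the integral becomes -5·∫ sin(u) du = -5·-cos(u).
Substituting back, u = exp(3*y).

5*cos(exp(3*y)) + C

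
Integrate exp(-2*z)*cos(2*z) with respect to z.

exp(-2*z)*sin(2*z)/4 - exp(-2*z)*cos(2*z)/4 + C

Let I denote the integral. Integrate by parts with u = cos(2*z), dv = exp(-2*z) dz, so v = -exp(-2*z)/2: I = -exp(-2*z)*cos(2*z)/2 − ∫ exp(-2*z)*sin(2*z) dz.
Apply parts again with u = sin(2*z), dv = exp(-2*z) dz: ∫ exp(-2*z)*sin(2*z) dz = -exp(-2*z)*sin(2*z)/2 + I. Substituting back brings back I: I = exp(-2*z)*sin(2*z)/2 - exp(-2*z)*cos(2*z)/2 − I.
Solving for I: (1 + 1)·I equals the remaining terms, so I = (1/2)·(exp(-2*z)*sin(2*z)/2 - exp(-2*z)*cos(2*z)/2).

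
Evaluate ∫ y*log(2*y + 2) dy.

Use integration by parts with u = log(2*y + 2), dv = y dy.
Then du = 2/(2*y + 2) dy and v = y**2/2.

y**2*log(2*y + 2)/2 - y**2/4 + y/2 - log(y + 1)/2 + C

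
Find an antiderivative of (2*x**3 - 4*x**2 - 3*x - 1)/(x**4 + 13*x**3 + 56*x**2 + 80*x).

Factor the denominator: x*(x + 4)**2*(x + 5).
Partial-fraction decomposition: 336/(5*(x + 5)) - 1043/(16*(x + 4)) + 181/(4*(x + 4)**2) - 1/(80*x).
Integrate each term; A/(x−a) gives A·log|x−a|; A/(x−a)² gives −A/(x−a).

-log(x)/80 - 1043*log(x + 4)/16 + 336*log(x + 5)/5 - 181/(4*x + 16) + C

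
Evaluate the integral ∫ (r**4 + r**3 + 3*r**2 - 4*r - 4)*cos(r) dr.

Use integration by parts with u = r**4 + r**3 + 3*r**2 - 4*r - 4, dv = cos(r) dr, so v = sin(r).
Apply parts 4 times (tabular method): alternate signs, differentiate u down to 0, integrate dv up.

r**4*sin(r) + r**3*sin(r) + 4*r**3*cos(r) - 9*r**2*sin(r) + 3*r**2*cos(r) - 10*r*sin(r) - 18*r*cos(r) + 14*sin(r) - 10*cos(r) + C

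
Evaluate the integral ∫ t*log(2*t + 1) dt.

t**2*log(2*t + 1)/2 - t**2/4 + t/4 - log(2*t + 1)/8 + C

Use integration by parts with u = log(2*t + 1), dv = t dt.
Then du = 2/(2*t + 1) dt and v = t**2/2.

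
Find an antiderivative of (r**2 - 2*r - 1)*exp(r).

(r**2 - 4*r + 3)*exp(r) + C

Use integration by parts with u = r**2 - 2*r - 1, dv = exp(r) dr, so v = exp(r).
Apply parts 2 times (tabular method): alternate signs, differentiate u down to 0, integrate dv up.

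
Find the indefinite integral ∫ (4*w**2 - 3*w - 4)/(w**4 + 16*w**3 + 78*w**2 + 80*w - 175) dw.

-log(w - 1)/96 + 20*log(w + 5)/3 - 213*log(w + 7)/32 + 37/(4*w + 20) + C

Factor the denominator: (w - 1)*(w + 5)**2*(w + 7).
Partial-fraction decomposition: -213/(32*(w + 7)) + 20/(3*(w + 5)) - 37/(4*(w + 5)**2) - 1/(96*(w - 1)).
Integrate each term; A/(w−a) gives A·log|w−a|; A/(w−a)² gives −A/(w−a).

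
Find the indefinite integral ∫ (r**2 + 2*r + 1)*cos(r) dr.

r**2*sin(r) + 2*r*sin(r) + 2*r*cos(r) - sin(r) + 2*cos(r) + C

Use integration by parts with u = r**2 + 2*r + 1, dv = cos(r) dr, so v = sin(r).
Apply parts 2 times (tabular method): alternate signs, differentiate u down to 0, integrate dv up.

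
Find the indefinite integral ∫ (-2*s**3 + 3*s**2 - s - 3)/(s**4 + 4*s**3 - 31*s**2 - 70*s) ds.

3*log(s)/70 - 61*log(s - 5)/140 + 27*log(s + 2)/70 - 279*log(s + 7)/140 + C

Factor the denominator: s*(s - 5)*(s + 2)*(s + 7).
Partial-fraction decomposition: -279/(140*(s + 7)) + 27/(70*(s + 2)) - 61/(140*(s - 5)) + 3/(70*s).
Integrate each term: A/(s−a) contributes A·log|s−a|.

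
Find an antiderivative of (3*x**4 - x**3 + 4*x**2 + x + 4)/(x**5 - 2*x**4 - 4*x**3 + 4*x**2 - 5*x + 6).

Factor the denominator: (x - 3)*(x - 1)*(x + 2)*(x**2 + 1).
Partial-fraction decomposition: (17*x + 6)/(50*(x**2 + 1)) + 74/(75*(x + 2)) - 11/(12*(x - 1)) + 259/(100*(x - 3)).
Integrate each term; A/(x−a) gives A·log|x−a|; the (Bx+D)/(x²+p²) term gives a log and an atan.

259*log(x - 3)/100 - 11*log(x - 1)/12 + 74*log(x + 2)/75 + 17*log(x**2 + 1)/100 + 3*atan(x)/25 + C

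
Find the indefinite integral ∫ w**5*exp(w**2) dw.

Let u = w², du = 2w dw; rewrite as (1/2)∫ u^2·exp(1u) du.
Now integrate by parts 2 times.

(w**4 - 2*w**2 + 2)*exp(w**2)/2 + C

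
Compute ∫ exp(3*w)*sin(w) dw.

3*exp(3*w)*sin(w)/10 - exp(3*w)*cos(w)/10 + C

Let I denote the integral. Integrate by parts with u = sin(w), dv = exp(3*w) dw, so v = exp(3*w)/3: I = exp(3*w)*sin(w)/3 − (1/3)·∫ exp(3*w)*cos(w) dw.
Apply parts again with u = cos(w), dv = exp(3*w) dw: ∫ exp(3*w)*cos(w) dw = exp(3*w)*cos(w)/3 + (1/3)·I. Substituting back brings back I: I = exp(3*w)*sin(w)/3 - exp(3*w)*cos(w)/9 − (1/9)·I.
Solving for I: (1 + 1/9)·I equals the remaining terms, so I = (9/10)·(exp(3*w)*sin(w)/3 - exp(3*w)*cos(w)/9).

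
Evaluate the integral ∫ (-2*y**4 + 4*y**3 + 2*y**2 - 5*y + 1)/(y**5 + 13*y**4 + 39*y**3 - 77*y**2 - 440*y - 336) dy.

Factor the denominator: (y - 3)*(y + 1)*(y + 4)**2*(y + 7).
Partial-fraction decomposition: -302/(27*(y + 7)) + 4066/(441*(y + 4)) - 715/(63*(y + 4)**2) - 1/(108*(y + 1)) - 5/(196*(y - 3)).
Integrate each term; A/(y−a) gives A·log|y−a|; A/(y−a)² gives −A/(y−a).

-5*log(y - 3)/196 - log(y + 1)/108 + 4066*log(y + 4)/441 - 302*log(y + 7)/27 + 715/(63*y + 252) + C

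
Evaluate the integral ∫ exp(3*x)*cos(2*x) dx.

2*exp(3*x)*sin(2*x)/13 + 3*exp(3*x)*cos(2*x)/13 + C

Let I denote the integral. Integrate by parts with u = cos(2*x), dv = exp(3*x) dx, so v = exp(3*x)/3: I = exp(3*x)*cos(2*x)/3 + (2/3)·∫ exp(3*x)*sin(2*x) dx.
Apply parts again with u = sin(2*x), dv = exp(3*x) dx: ∫ exp(3*x)*sin(2*x) dx = exp(3*x)*sin(2*x)/3 − (2/3)·I. Substituting back brings back I: I = 2*exp(3*x)*sin(2*x)/9 + exp(3*x)*cos(2*x)/3 − (4/9)·I.
Solving for I: (1 + 4/9)·I equals the remaining terms, so I = (9/13)·(2*exp(3*x)*sin(2*x)/9 + exp(3*x)*cos(2*x)/3).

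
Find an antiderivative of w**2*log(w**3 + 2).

w**3*log(w**3 + 2)/3 - w**3/3 + 2*log(w**3 + 2)/3 + C

Let u = w**3 + 2, so du = (3*w**2) dw.
The integral becomes (1/3)·∫ log(u) du; integrate by parts with u′=log(u), dv′=du.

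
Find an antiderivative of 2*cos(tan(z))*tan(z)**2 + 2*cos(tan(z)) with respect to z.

2*sin(tan(z)) + C

Let u = tan(z), so du = (tan(z)**2 + 1) dz.
Rewriting, the integral becomes 2·∫ cos(u) du = 2·sin(u).
Substituting back, u = tan(z).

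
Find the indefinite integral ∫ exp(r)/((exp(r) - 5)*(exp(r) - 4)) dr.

Let u = e^r, du = e^r dr.
The integral becomes ∫ du/((u-4)(u-5)); decompose into partial fractions.

log(exp(r) - 5) - log(exp(r) - 4) + C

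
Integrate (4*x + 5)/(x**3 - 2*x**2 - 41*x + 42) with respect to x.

11*log(x - 7)/26 - 3*log(x - 1)/14 - 19*log(x + 6)/91 + C

Factor the denominator: (x - 7)*(x - 1)*(x + 6).
Partial-fraction decomposition: -19/(91*(x + 6)) - 3/(14*(x - 1)) + 11/(26*(x - 7)).
Integrate each term: A/(x−a) contributes A·log|x−a|.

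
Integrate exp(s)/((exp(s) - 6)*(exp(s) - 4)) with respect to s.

Let u = e^s, du = e^s ds.
The integral becomes ∫ du/((u-4)(u-6)); decompose into partial fractions.

log(exp(s) - 6)/2 - log(exp(s) - 4)/2 + C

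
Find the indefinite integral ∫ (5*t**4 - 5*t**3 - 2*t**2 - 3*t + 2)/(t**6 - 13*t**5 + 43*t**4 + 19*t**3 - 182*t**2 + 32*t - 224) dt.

3391*log(t - 7)/1350 - 371*log(t - 4)/153 - 2*log(t + 2)/27 - 11*log(t**2 + 1)/1700 - 27*atan(t)/850 + 3/(t - 4) + C

Factor the denominator: (t - 7)*(t - 4)**2*(t + 2)*(t**2 + 1).
Partial-fraction decomposition: -(11*t + 27)/(850*(t**2 + 1)) - 2/(27*(t + 2)) - 371/(153*(t - 4)) - 3/(t - 4)**2 + 3391/(1350*(t - 7)).
Integrate each term; A/(t−a) gives A·log|t−a|; the (Bt+D)/(t²+p²) term gives a log and an atan.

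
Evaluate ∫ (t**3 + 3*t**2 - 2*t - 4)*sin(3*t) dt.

-t**3*cos(3*t)/3 + t**2*sin(3*t)/3 - t**2*cos(3*t) + 2*t*sin(3*t)/3 + 8*t*cos(3*t)/9 - 8*sin(3*t)/27 + 14*cos(3*t)/9 + C

Use integration by parts with u = t**3 + 3*t**2 - 2*t - 4, dv = sin(3*t) dt, so v = -cos(3*t)/3.
Apply parts 3 times (tabular method): alternate signs, differentiate u down to 0, integrate dv up.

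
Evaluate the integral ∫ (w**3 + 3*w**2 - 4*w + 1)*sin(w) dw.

Use integration by parts with u = w**3 + 3*w**2 - 4*w + 1, dv = sin(w) dw, so v = -cos(w).
Apply parts 3 times (tabular method): alternate signs, differentiate u down to 0, integrate dv up.

-w**3*cos(w) + 3*w**2*sin(w) - 3*w**2*cos(w) + 6*w*sin(w) + 10*w*cos(w) - 10*sin(w) + 5*cos(w) + C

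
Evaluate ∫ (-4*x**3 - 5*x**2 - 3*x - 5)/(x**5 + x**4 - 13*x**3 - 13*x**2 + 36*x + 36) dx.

-167*log(x - 3)/120 + 21*log(x - 2)/20 - log(x + 1)/8 - 13*log(x + 2)/20 + 67*log(x + 3)/60 + C

Factor the denominator: (x - 3)*(x - 2)*(x + 1)*(x + 2)*(x + 3).
Partial-fraction decomposition: 67/(60*(x + 3)) - 13/(20*(x + 2)) - 1/(8*(x + 1)) + 21/(20*(x - 2)) - 167/(120*(x - 3)).
Integrate each term: A/(x−a) contributes A·log|x−a|.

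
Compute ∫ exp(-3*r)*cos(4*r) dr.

Let I denote the integral. Integrate by parts with u = cos(4*r), dv = exp(-3*r) dr, so v = -exp(-3*r)/3: I = -exp(-3*r)*cos(4*r)/3 − (4/3)·∫ exp(-3*r)*sin(4*r) dr.
Apply parts again with u = sin(4*r), dv = exp(-3*r) dr: ∫ exp(-3*r)*sin(4*r) dr = -exp(-3*r)*sin(4*r)/3 + (4/3)·I. Substituting back brings back I: I = 4*exp(-3*r)*sin(4*r)/9 - exp(-3*r)*cos(4*r)/3 − (16/9)·I.
Solving for I: (1 + 16/9)·I equals the remaining terms, so I = (9/25)·(4*exp(-3*r)*sin(4*r)/9 - exp(-3*r)*cos(4*r)/3).

4*exp(-3*r)*sin(4*r)/25 - 3*exp(-3*r)*cos(4*r)/25 + C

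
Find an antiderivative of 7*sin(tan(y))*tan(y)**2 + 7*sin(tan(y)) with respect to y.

-7*cos(tan(y)) + C

Let u = tan(y), so du = (tan(y)**2 + 1) dy.
Rewriting, the integral becomes 7·∫ sin(u) du = 7·-cos(u).
Substituting back, u = tan(y).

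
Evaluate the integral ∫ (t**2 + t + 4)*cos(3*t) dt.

Use integration by parts with u = t**2 + t + 4, dv = cos(3*t) dt, so v = sin(3*t)/3.
Apply parts 2 times (tabular method): alternate signs, differentiate u down to 0, integrate dv up.

t**2*sin(3*t)/3 + t*sin(3*t)/3 + 2*t*cos(3*t)/9 + 34*sin(3*t)/27 + cos(3*t)/9 + C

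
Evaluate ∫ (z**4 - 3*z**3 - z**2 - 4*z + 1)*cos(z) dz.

Use integration by parts with u = z**4 - 3*z**3 - z**2 - 4*z + 1, dv = cos(z) dz, so v = sin(z).
Apply parts 4 times (tabular method): alternate signs, differentiate u down to 0, integrate dv up.

z**4*sin(z) - 3*z**3*sin(z) + 4*z**3*cos(z) - 13*z**2*sin(z) - 9*z**2*cos(z) + 14*z*sin(z) - 26*z*cos(z) + 27*sin(z) + 14*cos(z) + C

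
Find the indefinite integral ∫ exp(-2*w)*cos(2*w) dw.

exp(-2*w)*sin(2*w)/4 - exp(-2*w)*cos(2*w)/4 + C

Let I denote the integral. Integrate by parts with u = cos(2*w), dv = exp(-2*w) dw, so v = -exp(-2*w)/2: I = -exp(-2*w)*cos(2*w)/2 − ∫ exp(-2*w)*sin(2*w) dw.
Apply parts again with u = sin(2*w), dv = exp(-2*w) dw: ∫ exp(-2*w)*sin(2*w) dw = -exp(-2*w)*sin(2*w)/2 + I. Substituting back brings back I: I = exp(-2*w)*sin(2*w)/2 - exp(-2*w)*cos(2*w)/2 − I.
Solving for I: (1 + 1)·I equals the remaining terms, so I = (1/2)·(exp(-2*w)*sin(2*w)/2 - exp(-2*w)*cos(2*w)/2).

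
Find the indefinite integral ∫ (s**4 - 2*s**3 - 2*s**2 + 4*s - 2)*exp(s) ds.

Use integration by parts with u = s**4 - 2*s**3 - 2*s**2 + 4*s - 2, dv = exp(s) ds, so v = exp(s).
Apply parts 4 times (tabular method): alternate signs, differentiate u down to 0, integrate dv up.

(s**4 - 6*s**3 + 16*s**2 - 28*s + 26)*exp(s) + C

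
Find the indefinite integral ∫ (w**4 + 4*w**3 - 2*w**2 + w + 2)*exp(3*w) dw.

Use integration by parts with u = w**4 + 4*w**3 - 2*w**2 + w + 2, dv = exp(3*w) dw, so v = exp(3*w)/3.
Apply parts 4 times (tabular method): alternate signs, differentiate u down to 0, integrate dv up.

(27*w**4 + 72*w**3 - 126*w**2 + 111*w + 17)*exp(3*w)/81 + C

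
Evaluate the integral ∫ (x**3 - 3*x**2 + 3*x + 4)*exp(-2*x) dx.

Use integration by parts with u = x**3 - 3*x**2 + 3*x + 4, dv = exp(-2*x) dx, so v = -exp(-2*x)/2.
Apply parts 3 times (tabular method): alternate signs, differentiate u down to 0, integrate dv up.

(-4*x**3 + 6*x**2 - 6*x - 19)*exp(-2*x)/8 + C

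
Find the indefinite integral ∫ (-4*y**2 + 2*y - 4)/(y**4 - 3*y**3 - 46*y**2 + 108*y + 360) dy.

-17*log(y - 6)/12 + 94*log(y - 5)/77 - 3*log(y + 2)/28 + 10*log(y + 6)/33 + C

Factor the denominator: (y - 6)*(y - 5)*(y + 2)*(y + 6).
Partial-fraction decomposition: 10/(33*(y + 6)) - 3/(28*(y + 2)) + 94/(77*(y - 5)) - 17/(12*(y - 6)).
Integrate each term: A/(y−a) contributes A·log|y−a|.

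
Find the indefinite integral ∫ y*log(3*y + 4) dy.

y**2*log(3*y + 4)/2 - y**2/4 + 2*y/3 - 8*log(3*y + 4)/9 + C

Use integration by parts with u = log(3*y + 4), dv = y dy.
Then du = 3/(3*y + 4) dy and v = y**2/2.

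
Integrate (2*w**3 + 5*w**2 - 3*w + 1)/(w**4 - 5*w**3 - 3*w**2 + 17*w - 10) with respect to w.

361*log(w - 5)/112 - 151*log(w - 1)/144 - 11*log(w + 2)/63 + 5/(12*w - 12) + C

Factor the denominator: (w - 5)*(w - 1)**2*(w + 2).
Partial-fraction decomposition: -11/(63*(w + 2)) - 151/(144*(w - 1)) - 5/(12*(w - 1)**2) + 361/(112*(w - 5)).
Integrate each term; A/(w−a) gives A·log|w−a|; A/(w−a)² gives −A/(w−a).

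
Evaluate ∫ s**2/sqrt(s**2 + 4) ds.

Substitute s = 2·tan(θ), so ds = 2·sec(θ)^2 dθ and the radical becomes sqrt(s**2 + 4) = 2·sec(θ) by the Pythagorean identity.
Integrate the resulting trig expression in θ, then back-substitute tan(θ) = s/2, sec(θ) = sqrt(s**2 + 4)/2 (absorbing any constant into C).

s*sqrt(s**2 + 4)/2 - 2*log(s + sqrt(s**2 + 4)) + C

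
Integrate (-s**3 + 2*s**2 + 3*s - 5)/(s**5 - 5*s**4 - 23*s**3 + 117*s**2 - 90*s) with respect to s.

Factor the denominator: s*(s - 6)*(s - 3)*(s - 1)*(s + 5).
Partial-fraction decomposition: 31/(528*(s + 5)) - 1/(60*(s - 1)) + 5/(144*(s - 3)) - 131/(990*(s - 6)) + 1/(18*s).
Integrate each term: A/(s−a) contributes A·log|s−a|.

log(s)/18 - 131*log(s - 6)/990 + 5*log(s - 3)/144 - log(s - 1)/60 + 31*log(s + 5)/528 + C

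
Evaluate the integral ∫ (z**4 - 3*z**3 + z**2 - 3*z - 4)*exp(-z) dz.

Use integration by parts with u = z**4 - 3*z**3 + z**2 - 3*z - 4, dv = exp(-z) dz, so v = -exp(-z).
Apply parts 4 times (tabular method): alternate signs, differentiate u down to 0, integrate dv up.

(-z**4 - z**3 - 4*z**2 - 5*z - 1)*exp(-z) + C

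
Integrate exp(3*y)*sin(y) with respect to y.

Let I denote the integral. Integrate by parts with u = sin(y), dv = exp(3*y) dy, so v = exp(3*y)/3: I = exp(3*y)*sin(y)/3 − (1/3)·∫ exp(3*y)*cos(y) dy.
Apply parts again with u = cos(y), dv = exp(3*y) dy: ∫ exp(3*y)*cos(y) dy = exp(3*y)*cos(y)/3 + (1/3)·I. Substituting back brings back I: I = exp(3*y)*sin(y)/3 - exp(3*y)*cos(y)/9 − (1/9)·I.
Solving for I: (1 + 1/9)·I equals the remaining terms, so I = (9/10)·(exp(3*y)*sin(y)/3 - exp(3*y)*cos(y)/9).

3*exp(3*y)*sin(y)/10 - exp(3*y)*cos(y)/10 + C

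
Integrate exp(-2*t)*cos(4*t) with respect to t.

exp(-2*t)*sin(4*t)/5 - exp(-2*t)*cos(4*t)/10 + C

Let I denote the integral. Integrate by parts with u = cos(4*t), dv = exp(-2*t) dt, so v = -exp(-2*t)/2: I = -exp(-2*t)*cos(4*t)/2 − 2·∫ exp(-2*t)*sin(4*t) dt.
Apply parts again with u = sin(4*t), dv = exp(-2*t) dt: ∫ exp(-2*t)*sin(4*t) dt = -exp(-2*t)*sin(4*t)/2 + 2·I. Substituting back brings back I: I = exp(-2*t)*sin(4*t) - exp(-2*t)*cos(4*t)/2 − 4·I.
Solving for I: (1 + 4)·I equals the remaining terms, so I = (1/5)·(exp(-2*t)*sin(4*t) - exp(-2*t)*cos(4*t)/2).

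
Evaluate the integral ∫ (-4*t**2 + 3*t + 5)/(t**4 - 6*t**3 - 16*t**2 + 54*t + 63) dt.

-17*log(t - 7)/32 + 11*log(t - 3)/48 - log(t + 1)/32 + log(t + 3)/3 + C

Factor the denominator: (t - 7)*(t - 3)*(t + 1)*(t + 3).
Partial-fraction decomposition: 1/(3*(t + 3)) - 1/(32*(t + 1)) + 11/(48*(t - 3)) - 17/(32*(t - 7)).
Integrate each term: A/(t−a) contributes A·log|t−a|.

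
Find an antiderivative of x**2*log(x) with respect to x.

Use integration by parts with u = log(x), dv = x**2 dx.
Then du = 1/x dx and v = x**3/3.

x**3*log(x)/3 - x**3/9 + C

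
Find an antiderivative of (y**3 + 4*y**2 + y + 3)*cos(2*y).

y**3*sin(2*y)/2 + 2*y**2*sin(2*y) + 3*y**2*cos(2*y)/4 - y*sin(2*y)/4 + 2*y*cos(2*y) + sin(2*y)/2 - cos(2*y)/8 + C

Use integration by parts with u = y**3 + 4*y**2 + y + 3, dv = cos(2*y) dy, so v = sin(2*y)/2.
Apply parts 3 times (tabular method): alternate signs, differentiate u down to 0, integrate dv up.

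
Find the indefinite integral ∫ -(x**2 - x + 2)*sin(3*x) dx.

x**2*cos(3*x)/3 - 2*x*sin(3*x)/9 - x*cos(3*x)/3 + sin(3*x)/9 + 16*cos(3*x)/27 + C

Use integration by parts with u = x**2 - x + 2, dv = -sin(3*x) dx, so v = cos(3*x)/3.
Apply parts 2 times (tabular method): alternate signs, differentiate u down to 0, integrate dv up.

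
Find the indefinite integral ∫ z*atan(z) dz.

z**2*atan(z)/2 - z/2 + atan(z)/2 + C

Use integration by parts with u = arctan(z), dv = z dz.
Then du = 1/(z**2 + 1) dz.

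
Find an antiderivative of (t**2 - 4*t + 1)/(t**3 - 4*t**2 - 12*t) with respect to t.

Factor the denominator: t*(t - 6)*(t + 2).
Partial-fraction decomposition: 13/(16*(t + 2)) + 13/(48*(t - 6)) - 1/(12*t).
Integrate each term: A/(t−a) contributes A·log|t−a|.

-log(t)/12 + 13*log(t - 6)/48 + 13*log(t + 2)/16 + C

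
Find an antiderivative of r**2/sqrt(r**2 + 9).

r*sqrt(r**2 + 9)/2 - 9*log(r + sqrt(r**2 + 9))/2 + C

Substitute r = 3·tan(θ), so dr = 3·sec(θ)^2 dθ and the radical becomes sqrt(r**2 + 9) = 3·sec(θ) by the Pythagorean identity.
Integrate the resulting trig expression in θ, then back-substitute tan(θ) = r/3, sec(θ) = sqrt(r**2 + 9)/3 (absorbing any constant into C).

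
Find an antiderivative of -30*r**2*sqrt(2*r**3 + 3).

Let u = 2*r**3 + 3, so du = (6*r**2) dr.
Rewriting, the integral becomes -5·∫ √u du = -5·(2/3)u^(3/2).
Substituting back, u = 2*r**3 + 3.

-10*(2*r**3 + 3)**(3/2)/3 + C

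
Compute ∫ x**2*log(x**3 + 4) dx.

x**3*log(x**3 + 4)/3 - x**3/3 + 4*log(x**3 + 4)/3 + C

Let u = x**3 + 4, so du = (3*x**2) dx.
The integral becomes (1/3)·∫ log(u) du; integrate by parts with u′=log(u), dv′=du.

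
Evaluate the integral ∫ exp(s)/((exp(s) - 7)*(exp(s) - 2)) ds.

Let u = e^s, du = e^s ds.
The integral becomes ∫ du/((u-7)(u-2)); decompose into partial fractions.

log(exp(s) - 7)/5 - log(exp(s) - 2)/5 + C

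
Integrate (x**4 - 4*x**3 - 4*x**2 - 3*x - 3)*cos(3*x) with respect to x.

x**4*sin(3*x)/3 - 4*x**3*sin(3*x)/3 + 4*x**3*cos(3*x)/9 - 16*x**2*sin(3*x)/9 - 4*x**2*cos(3*x)/3 - x*sin(3*x)/9 - 32*x*cos(3*x)/27 - 49*sin(3*x)/81 - cos(3*x)/27 + C

Use integration by parts with u = x**4 - 4*x**3 - 4*x**2 - 3*x - 3, dv = cos(3*x) dx, so v = sin(3*x)/3.
Apply parts 4 times (tabular method): alternate signs, differentiate u down to 0, integrate dv up.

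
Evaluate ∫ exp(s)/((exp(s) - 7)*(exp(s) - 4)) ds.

log(exp(s) - 7)/3 - log(exp(s) - 4)/3 + C

Let u = e^s, du = e^s ds.
The integral becomes ∫ du/((u-7)(u-4)); decompose into partial fractions.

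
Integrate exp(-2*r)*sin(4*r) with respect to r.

Let I denote the integral. Integrate by parts with u = sin(4*r), dv = exp(-2*r) dr, so v = -exp(-2*r)/2: I = -exp(-2*r)*sin(4*r)/2 + 2·∫ exp(-2*r)*cos(4*r) dr.
Apply parts again with u = cos(4*r), dv = exp(-2*r) dr: ∫ exp(-2*r)*cos(4*r) dr = -exp(-2*r)*cos(4*r)/2 − 2·I. Substituting back brings back I: I = -exp(-2*r)*sin(4*r)/2 - exp(-2*r)*cos(4*r) − 4·I.
Solving for I: (1 + 4)·I equals the remaining terms, so I = (1/5)·(-exp(-2*r)*sin(4*r)/2 - exp(-2*r)*cos(4*r)).

-exp(-2*r)*sin(4*r)/10 - exp(-2*r)*cos(4*r)/5 + C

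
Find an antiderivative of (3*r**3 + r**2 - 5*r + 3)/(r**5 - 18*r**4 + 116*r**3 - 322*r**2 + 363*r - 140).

523*log(r - 7)/108 - 189*log(r - 5)/16 + 191*log(r - 4)/27 - 5*log(r - 1)/48 + 1/(36*r - 36) + C

Factor the denominator: (r - 7)*(r - 5)*(r - 4)*(r - 1)**2.
Partial-fraction decomposition: -5/(48*(r - 1)) - 1/(36*(r - 1)**2) + 191/(27*(r - 4)) - 189/(16*(r - 5)) + 523/(108*(r - 7)).
Integrate each term; A/(r−a) gives A·log|r−a|; A/(r−a)² gives −A/(r−a).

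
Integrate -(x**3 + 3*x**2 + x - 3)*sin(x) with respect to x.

x**3*cos(x) - 3*x**2*sin(x) + 3*x**2*cos(x) - 6*x*sin(x) - 5*x*cos(x) + 5*sin(x) - 9*cos(x) + C

Use integration by parts with u = x**3 + 3*x**2 + x - 3, dv = -sin(x) dx, so v = cos(x).
Apply parts 3 times (tabular method): alternate signs, differentiate u down to 0, integrate dv up.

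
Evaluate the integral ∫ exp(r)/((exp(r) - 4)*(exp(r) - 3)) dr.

Let u = e^r, du = e^r dr.
The integral becomes ∫ du/((u-4)(u-3)); decompose into partial fractions.

log(exp(r) - 4) - log(exp(r) - 3) + C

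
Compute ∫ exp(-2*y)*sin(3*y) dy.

Let I denote the integral. Integrate by parts with u = sin(3*y), dv = exp(-2*y) dy, so v = -exp(-2*y)/2: I = -exp(-2*y)*sin(3*y)/2 + (3/2)·∫ exp(-2*y)*cos(3*y) dy.
Apply parts again with u = cos(3*y), dv = exp(-2*y) dy: ∫ exp(-2*y)*cos(3*y) dy = -exp(-2*y)*cos(3*y)/2 − (3/2)·I. Substituting back brings back I: I = -exp(-2*y)*sin(3*y)/2 - 3*exp(-2*y)*cos(3*y)/4 − (9/4)·I.
Solving for I: (1 + 9/4)·I equals the remaining terms, so I = (4/13)·(-exp(-2*y)*sin(3*y)/2 - 3*exp(-2*y)*cos(3*y)/4).

-2*exp(-2*y)*sin(3*y)/13 - 3*exp(-2*y)*cos(3*y)/13 + C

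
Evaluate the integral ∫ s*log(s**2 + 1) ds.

Let u = s**2 + 1, so du = (2*s) ds.
The integral becomes (1/2)·∫ log(u) du; integrate by parts with u′=log(u), dv′=du.

s**2*log(s**2 + 1)/2 - s**2/2 + log(s**2 + 1)/2 + C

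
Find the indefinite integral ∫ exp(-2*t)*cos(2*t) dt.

exp(-2*t)*sin(2*t)/4 - exp(-2*t)*cos(2*t)/4 + C

Let I denote the integral. Integrate by parts with u = cos(2*t), dv = exp(-2*t) dt, so v = -exp(-2*t)/2: I = -exp(-2*t)*cos(2*t)/2 − ∫ exp(-2*t)*sin(2*t) dt.
Apply parts again with u = sin(2*t), dv = exp(-2*t) dt: ∫ exp(-2*t)*sin(2*t) dt = -exp(-2*t)*sin(2*t)/2 + I. Substituting back brings back I: I = exp(-2*t)*sin(2*t)/2 - exp(-2*t)*cos(2*t)/2 − I.
Solving for I: (1 + 1)·I equals the remaining terms, so I = (1/2)·(exp(-2*t)*sin(2*t)/2 - exp(-2*t)*cos(2*t)/2).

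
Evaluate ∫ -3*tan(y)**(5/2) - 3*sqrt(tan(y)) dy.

-2*tan(y)**(3/2) + C

Let u = tan(y), so du = (tan(y)**2 + 1) dy.
Rewriting, the integral becomes -3·∫ √u du = -3·(2/3)u^(3/2).
Substituting back, u = tan(y).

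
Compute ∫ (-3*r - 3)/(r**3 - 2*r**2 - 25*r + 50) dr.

Factor the denominator: (r - 5)*(r - 2)*(r + 5).
Partial-fraction decomposition: 6/(35*(r + 5)) + 3/(7*(r - 2)) - 3/(5*(r - 5)).
Integrate each term: A/(r−a) contributes A·log|r−a|.

-3*log(r - 5)/5 + 3*log(r - 2)/7 + 6*log(r + 5)/35 + C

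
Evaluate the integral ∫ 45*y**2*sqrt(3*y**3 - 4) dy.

10*(3*y**3 - 4)**(3/2)/3 + C

Let u = 3*y**3 - 4, so du = (9*y**2) dy.
Rewriting, the integral becomes 5·∫ √u du = 5·(2/3)u^(3/2).
Substituting back, u = 3*y**3 - 4.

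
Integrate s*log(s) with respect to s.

Use integration by parts with u = log(s), dv = s ds.
Then du = 1/s ds and v = s**2/2.

s**2*log(s)/2 - s**2/4 + C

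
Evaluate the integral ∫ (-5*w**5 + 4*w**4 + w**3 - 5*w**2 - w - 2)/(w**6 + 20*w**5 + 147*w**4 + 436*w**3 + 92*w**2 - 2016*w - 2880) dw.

-log(w - 2)/90 - 734*log(w + 3)/15 - 28013*log(w + 4)/36 + 1277*log(w + 5) - 5459*log(w + 6)/12 - 3001/(6*w + 24) + C

Factor the denominator: (w - 2)*(w + 3)*(w + 4)**2*(w + 5)*(w + 6).
Partial-fraction decomposition: -5459/(12*(w + 6)) + 1277/(w + 5) - 28013/(36*(w + 4)) + 3001/(6*(w + 4)**2) - 734/(15*(w + 3)) - 1/(90*(w - 2)).
Integrate each term; A/(w−a) gives A·log|w−a|; A/(w−a)² gives −A/(w−a).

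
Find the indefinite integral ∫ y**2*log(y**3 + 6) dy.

y**3*log(y**3 + 6)/3 - y**3/3 + 2*log(y**3 + 6) + C

Let u = y**3 + 6, so du = (3*y**2) dy.
The integral becomes (1/3)·∫ log(u) du; integrate by parts with u′=log(u), dv′=du.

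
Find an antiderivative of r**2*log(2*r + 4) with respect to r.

Use integration by parts with u = log(2*r + 4), dv = r**2 dr.
Then du = 2/(2*r + 4) dr and v = r**3/3.

r**3*log(2*r + 4)/3 - r**3/9 + r**2/3 - 4*r/3 + 8*log(r + 2)/3 + C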